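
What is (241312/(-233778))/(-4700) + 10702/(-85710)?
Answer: -48909209507/392393450775 ≈ -0.12464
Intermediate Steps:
(241312/(-233778))/(-4700) + 10702/(-85710) = (241312*(-1/233778))*(-1/4700) + 10702*(-1/85710) = -120656/116889*(-1/4700) - 5351/42855 = 30164/137344575 - 5351/42855 = -48909209507/392393450775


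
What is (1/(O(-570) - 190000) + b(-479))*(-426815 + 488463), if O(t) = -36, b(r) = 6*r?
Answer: -8417471322580/47509 ≈ -1.7718e+8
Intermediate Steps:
(1/(O(-570) - 190000) + b(-479))*(-426815 + 488463) = (1/(-36 - 190000) + 6*(-479))*(-426815 + 488463) = (1/(-190036) - 2874)*61648 = (-1/190036 - 2874)*61648 = -546163465/190036*61648 = -8417471322580/47509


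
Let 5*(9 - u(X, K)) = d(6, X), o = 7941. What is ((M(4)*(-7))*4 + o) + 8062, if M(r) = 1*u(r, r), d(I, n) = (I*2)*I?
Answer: 80771/5 ≈ 16154.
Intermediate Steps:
d(I, n) = 2*I² (d(I, n) = (2*I)*I = 2*I²)
u(X, K) = -27/5 (u(X, K) = 9 - 2*6²/5 = 9 - 2*36/5 = 9 - ⅕*72 = 9 - 72/5 = -27/5)
M(r) = -27/5 (M(r) = 1*(-27/5) = -27/5)
((M(4)*(-7))*4 + o) + 8062 = (-27/5*(-7)*4 + 7941) + 8062 = ((189/5)*4 + 7941) + 8062 = (756/5 + 7941) + 8062 = 40461/5 + 8062 = 80771/5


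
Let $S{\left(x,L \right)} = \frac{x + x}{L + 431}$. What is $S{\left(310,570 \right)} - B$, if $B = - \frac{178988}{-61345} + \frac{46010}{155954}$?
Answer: $- \frac{12417787769701}{4788282564065} \approx -2.5934$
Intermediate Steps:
$B = \frac{15368189001}{4783499065}$ ($B = \left(-178988\right) \left(- \frac{1}{61345}\right) + 46010 \cdot \frac{1}{155954} = \frac{178988}{61345} + \frac{23005}{77977} = \frac{15368189001}{4783499065} \approx 3.2127$)
$S{\left(x,L \right)} = \frac{2 x}{431 + L}$
$S{\left(310,570 \right)} - B = 2 \cdot 310 \frac{1}{431 + 570} - \frac{15368189001}{4783499065} = 2 \cdot 310 \cdot \frac{1}{1001} - \frac{15368189001}{4783499065} = \frac{620}{1001} - \frac{15368189001}{4783499065} = - \frac{12417787769701}{4788282564065}$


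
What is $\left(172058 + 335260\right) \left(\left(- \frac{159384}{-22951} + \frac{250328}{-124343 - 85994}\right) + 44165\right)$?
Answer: $\frac{3730219420977150570}{166463603} \approx 2.2409 \cdot 10^{10}$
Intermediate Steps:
$\left(172058 + 335260\right) \left(\left(- \frac{159384}{-22951} + \frac{250328}{-124343 - 85994}\right) + 44165\right) = 507318 \left(\left(\left(-159384\right) \left(- \frac{1}{22951}\right) + \frac{250328}{-124343 - 85994}\right) + 44165\right) = 507318 \left(\left(\frac{159384}{22951} + \frac{250328}{-210337}\right) + 44165\right) = 507318 \left(\left(\frac{159384}{22951} + 250328 \left(- \frac{1}{210337}\right)\right) + 44165\right) = 507318 \left(\left(\frac{159384}{22951} - \frac{8632}{7253}\right) + 44165\right) = 507318 \left(\frac{957899120}{166463603} + 44165\right) = 507318 \cdot \frac{7352822925615}{166463603} = \frac{3730219420977150570}{166463603}$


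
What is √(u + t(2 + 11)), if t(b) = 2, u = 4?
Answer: √6 ≈ 2.4495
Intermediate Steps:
√(u + t(2 + 11)) = √(4 + 2) = √6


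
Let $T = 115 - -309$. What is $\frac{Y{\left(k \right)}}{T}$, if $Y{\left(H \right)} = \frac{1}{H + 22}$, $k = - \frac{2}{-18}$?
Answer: $\frac{9}{84376} \approx 0.00010667$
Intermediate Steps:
$k = \frac{1}{9}$ ($k = \left(-2\right) \left(- \frac{1}{18}\right) = \frac{1}{9} \approx 0.11111$)
$T = 424$ ($T = 115 + 309 = 424$)
$Y{\left(H \right)} = \frac{1}{22 + H}$
$\frac{Y{\left(k \right)}}{T} = \frac{1}{\left(22 + \frac{1}{9}\right) 424} = \frac{1}{\frac{199}{9}} \cdot \frac{1}{424} = \frac{9}{199} \cdot \frac{1}{424} = \frac{9}{84376}$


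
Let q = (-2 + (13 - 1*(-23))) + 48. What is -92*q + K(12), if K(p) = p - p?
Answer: -7544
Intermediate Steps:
K(p) = 0
q = 82 (q = (-2 + (13 + 23)) + 48 = (-2 + 36) + 48 = 34 + 48 = 82)
-92*q + K(12) = -92*82 + 0 = -7544 + 0 = -7544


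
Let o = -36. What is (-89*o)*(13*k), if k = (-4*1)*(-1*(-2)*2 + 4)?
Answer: -1332864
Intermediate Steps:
k = -32 (k = -4*(2*2 + 4) = -4*(4 + 4) = -4*8 = -32)
(-89*o)*(13*k) = (-89*(-36))*(13*(-32)) = 3204*(-416) = -1332864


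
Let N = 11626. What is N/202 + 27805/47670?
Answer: 55982803/962934 ≈ 58.138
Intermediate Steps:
N/202 + 27805/47670 = 11626/202 + 27805/47670 = 11626*(1/202) + 27805*(1/47670) = 5813/101 + 5561/9534 = 55982803/962934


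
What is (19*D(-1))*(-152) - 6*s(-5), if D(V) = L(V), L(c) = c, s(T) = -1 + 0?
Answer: 2894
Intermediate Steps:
s(T) = -1
D(V) = V
(19*D(-1))*(-152) - 6*s(-5) = (19*(-1))*(-152) - 6*(-1) = -19*(-152) + 6 = 2888 + 6 = 2894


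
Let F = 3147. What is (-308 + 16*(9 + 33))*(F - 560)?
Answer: 941668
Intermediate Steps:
(-308 + 16*(9 + 33))*(F - 560) = (-308 + 16*(9 + 33))*(3147 - 560) = (-308 + 16*42)*2587 = (-308 + 672)*2587 = 364*2587 = 941668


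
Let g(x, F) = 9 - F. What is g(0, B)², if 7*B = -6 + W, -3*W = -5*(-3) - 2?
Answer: 48400/441 ≈ 109.75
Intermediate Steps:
W = -13/3 (W = -(-5*(-3) - 2)/3 = -(15 - 2)/3 = -⅓*13 = -13/3 ≈ -4.3333)
B = -31/21 (B = (-6 - 13/3)/7 = (⅐)*(-31/3) = -31/21 ≈ -1.4762)
g(0, B)² = (9 - 1*(-31/21))² = (9 + 31/21)² = (220/21)² = 48400/441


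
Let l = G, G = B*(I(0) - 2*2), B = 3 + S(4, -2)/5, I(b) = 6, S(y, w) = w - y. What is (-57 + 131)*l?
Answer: 1332/5 ≈ 266.40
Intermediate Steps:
B = 9/5 (B = 3 + (-2 - 1*4)/5 = 3 + (-2 - 4)*(1/5) = 3 - 6*1/5 = 3 - 6/5 = 9/5 ≈ 1.8000)
G = 18/5 (G = 9*(6 - 2*2)/5 = 9*(6 - 4)/5 = (9/5)*2 = 18/5 ≈ 3.6000)
l = 18/5 ≈ 3.6000
(-57 + 131)*l = (-57 + 131)*(18/5) = 74*(18/5) = 1332/5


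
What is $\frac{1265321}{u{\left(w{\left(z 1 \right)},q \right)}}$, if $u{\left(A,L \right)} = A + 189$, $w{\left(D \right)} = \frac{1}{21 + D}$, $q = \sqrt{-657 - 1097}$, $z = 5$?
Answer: $\frac{32898346}{4915} \approx 6693.5$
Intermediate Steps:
$q = i \sqrt{1754}$ ($q = \sqrt{-1754} = i \sqrt{1754} \approx 41.881 i$)
$u{\left(A,L \right)} = 189 + A$
$\frac{1265321}{u{\left(w{\left(z 1 \right)},q \right)}} = \frac{1265321}{189 + \frac{1}{21 + 5 \cdot 1}} = \frac{1265321}{189 + \frac{1}{21 + 5}} = \frac{1265321}{189 + \frac{1}{26}} = \frac{1265321}{\frac{4915}{26}} = 1265321 \cdot \frac{26}{4915} = \frac{32898346}{4915}$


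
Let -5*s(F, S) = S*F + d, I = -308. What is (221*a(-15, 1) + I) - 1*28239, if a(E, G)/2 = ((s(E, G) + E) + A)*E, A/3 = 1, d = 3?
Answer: 35101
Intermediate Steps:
A = 3 (A = 3*1 = 3)
s(F, S) = -⅗ - F*S/5 (s(F, S) = -(S*F + 3)/5 = -(F*S + 3)/5 = -(3 + F*S)/5 = -⅗ - F*S/5)
a(E, G) = 2*E*(12/5 + E - E*G/5) (a(E, G) = 2*((((-⅗ - E*G/5) + E) + 3)*E) = 2*(((-⅗ + E - E*G/5) + 3)*E) = 2*((12/5 + E - E*G/5)*E) = 2*(E*(12/5 + E - E*G/5)) = 2*E*(12/5 + E - E*G/5))
(221*a(-15, 1) + I) - 1*28239 = (221*((⅖)*(-15)*(12 + 5*(-15) - 1*(-15)*1)) - 308) - 1*28239 = (221*((⅖)*(-15)*(12 - 75 + 15)) - 308) - 28239 = (221*((⅖)*(-15)*(-48)) - 308) - 28239 = (221*288 - 308) - 28239 = (63648 - 308) - 28239 = 63340 - 28239 = 35101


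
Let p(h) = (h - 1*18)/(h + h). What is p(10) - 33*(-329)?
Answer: 54283/5 ≈ 10857.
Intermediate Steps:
p(h) = (-18 + h)/(2*h) (p(h) = (h - 18)/((2*h)) = (-18 + h)*(1/(2*h)) = (-18 + h)/(2*h))
p(10) - 33*(-329) = (½)*(-18 + 10)/10 - 33*(-329) = (½)*(⅒)*(-8) + 10857 = -⅖ + 10857 = 54283/5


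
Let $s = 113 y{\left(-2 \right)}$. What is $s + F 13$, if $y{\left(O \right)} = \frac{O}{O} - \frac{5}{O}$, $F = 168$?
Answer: $\frac{5159}{2} \approx 2579.5$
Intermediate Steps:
$y{\left(O \right)} = 1 - \frac{5}{O}$
$s = \frac{791}{2}$ ($s = 113 \frac{-5 - 2}{-2} = 113 \left(\left(- \frac{1}{2}\right) \left(-7\right)\right) = 113 \cdot \frac{7}{2} = \frac{791}{2} \approx 395.5$)
$s + F 13 = \frac{791}{2} + 168 \cdot 13 = \frac{791}{2} + 2184 = \frac{5159}{2}$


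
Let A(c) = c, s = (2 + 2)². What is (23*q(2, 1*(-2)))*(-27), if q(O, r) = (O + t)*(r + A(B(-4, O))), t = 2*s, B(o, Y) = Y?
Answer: 0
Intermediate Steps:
s = 16 (s = 4² = 16)
t = 32 (t = 2*16 = 32)
q(O, r) = (32 + O)*(O + r) (q(O, r) = (O + 32)*(r + O) = (32 + O)*(O + r))
(23*q(2, 1*(-2)))*(-27) = (23*(2² + 32*2 + 32*(1*(-2)) + 2*(1*(-2))))*(-27) = (23*(4 + 64 + 32*(-2) + 2*(-2)))*(-27) = (23*(4 + 64 - 64 - 4))*(-27) = (23*0)*(-27) = 0*(-27) = 0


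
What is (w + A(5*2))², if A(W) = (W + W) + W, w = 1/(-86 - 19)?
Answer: 9916201/11025 ≈ 899.43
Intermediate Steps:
w = -1/105 (w = 1/(-105) = -1/105 ≈ -0.0095238)
A(W) = 3*W (A(W) = 2*W + W = 3*W)
(w + A(5*2))² = (-1/105 + 3*(5*2))² = (-1/105 + 3*10)² = (-1/105 + 30)² = (3149/105)² = 9916201/11025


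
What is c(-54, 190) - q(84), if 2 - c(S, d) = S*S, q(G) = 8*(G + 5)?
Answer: -3626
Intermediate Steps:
q(G) = 40 + 8*G (q(G) = 8*(5 + G) = 40 + 8*G)
c(S, d) = 2 - S² (c(S, d) = 2 - S*S = 2 - S²)
c(-54, 190) - q(84) = (2 - 1*(-54)²) - (40 + 8*84) = (2 - 1*2916) - (40 + 672) = (2 - 2916) - 1*712 = -2914 - 712 = -3626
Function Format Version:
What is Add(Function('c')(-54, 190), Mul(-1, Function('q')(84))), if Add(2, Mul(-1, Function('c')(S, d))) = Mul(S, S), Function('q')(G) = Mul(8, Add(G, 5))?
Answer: -3626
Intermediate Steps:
Function('q')(G) = Add(40, Mul(8, G)) (Function('q')(G) = Mul(8, Add(5, G)) = Add(40, Mul(8, G)))
Function('c')(S, d) = Add(2, Mul(-1, Pow(S, 2))) (Function('c')(S, d) = Add(2, Mul(-1, Mul(S, S))) = Add(2, Mul(-1, Pow(S, 2))))
Add(Function('c')(-54, 190), Mul(-1, Function('q')(84))) = Add(Add(2, Mul(-1, Pow(-54, 2))), Mul(-1, Add(40, Mul(8, 84)))) = Add(Add(2, Mul(-1, 2916)), Mul(-1, Add(40, 672))) = Add(Add(2, -2916), Mul(-1, 712)) = Add(-2914, -712) = -3626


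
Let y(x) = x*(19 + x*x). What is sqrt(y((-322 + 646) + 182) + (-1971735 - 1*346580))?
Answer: sqrt(127245515) ≈ 11280.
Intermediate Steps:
y(x) = x*(19 + x**2)
sqrt(y((-322 + 646) + 182) + (-1971735 - 1*346580)) = sqrt(((-322 + 646) + 182)*(19 + ((-322 + 646) + 182)**2) + (-1971735 - 1*346580)) = sqrt((324 + 182)*(19 + (324 + 182)**2) + (-1971735 - 346580)) = sqrt(506*(19 + 506**2) - 2318315) = sqrt(506*(19 + 256036) - 2318315) = sqrt(506*256055 - 2318315) = sqrt(129563830 - 2318315) = sqrt(127245515)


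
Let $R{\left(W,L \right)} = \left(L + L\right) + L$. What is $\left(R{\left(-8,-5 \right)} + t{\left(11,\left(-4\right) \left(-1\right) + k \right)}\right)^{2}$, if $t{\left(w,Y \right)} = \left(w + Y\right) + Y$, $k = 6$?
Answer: $256$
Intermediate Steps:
$t{\left(w,Y \right)} = w + 2 Y$ ($t{\left(w,Y \right)} = \left(Y + w\right) + Y = w + 2 Y$)
$R{\left(W,L \right)} = 3 L$ ($R{\left(W,L \right)} = 2 L + L = 3 L$)
$\left(R{\left(-8,-5 \right)} + t{\left(11,\left(-4\right) \left(-1\right) + k \right)}\right)^{2} = \left(3 \left(-5\right) + \left(11 + 2 \left(\left(-4\right) \left(-1\right) + 6\right)\right)\right)^{2} = \left(-15 + \left(11 + 2 \left(4 + 6\right)\right)\right)^{2} = \left(-15 + \left(11 + 2 \cdot 10\right)\right)^{2} = \left(-15 + \left(11 + 20\right)\right)^{2} = \left(-15 + 31\right)^{2} = 16^{2} = 256$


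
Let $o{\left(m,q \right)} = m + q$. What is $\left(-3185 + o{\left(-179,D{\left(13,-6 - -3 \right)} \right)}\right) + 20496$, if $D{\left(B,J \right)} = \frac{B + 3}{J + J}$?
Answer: $\frac{51388}{3} \approx 17129.0$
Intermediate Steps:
$D{\left(B,J \right)} = \frac{3 + B}{2 J}$
$\left(-3185 + o{\left(-179,D{\left(13,-6 - -3 \right)} \right)}\right) + 20496 = \left(-3185 - \left(179 - \frac{3 + 13}{2 \left(-6 - -3\right)}\right)\right) + 20496 = \left(-3185 - \left(179 - \frac{1}{2} \frac{1}{-6 + 3} \cdot 16\right)\right) + 20496 = \left(-3185 - \left(179 - \frac{1}{2} \frac{1}{-3} \cdot 16\right)\right) + 20496 = \left(-3185 - \left(179 + \frac{1}{6} \cdot 16\right)\right) + 20496 = \left(-3185 - \frac{545}{3}\right) + 20496 = - \frac{10100}{3} + 20496 = \frac{51388}{3}$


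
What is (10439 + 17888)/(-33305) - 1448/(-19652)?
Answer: -127114141/163627465 ≈ -0.77685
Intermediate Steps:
(10439 + 17888)/(-33305) - 1448/(-19652) = 28327*(-1/33305) - 1448*(-1/19652) = -28327/33305 + 362/4913 = -127114141/163627465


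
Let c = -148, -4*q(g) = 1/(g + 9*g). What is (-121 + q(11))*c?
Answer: 1969917/110 ≈ 17908.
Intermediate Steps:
q(g) = -1/(40*g) (q(g) = -1/(4*(g + 9*g)) = -1/(10*g)/4 = -1/(40*g))
(-121 + q(11))*c = (-121 - 1/40/11)*(-148) = (-121 - 1/40*1/11)*(-148) = (-121 - 1/440)*(-148) = -53241/440*(-148) = 1969917/110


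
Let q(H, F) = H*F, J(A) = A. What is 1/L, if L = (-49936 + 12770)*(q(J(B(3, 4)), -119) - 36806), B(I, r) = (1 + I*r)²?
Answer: 1/2115377222 ≈ 4.7273e-10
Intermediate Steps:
q(H, F) = F*H
L = 2115377222 (L = (-49936 + 12770)*(-119*(1 + 3*4)² - 36806) = -37166*(-119*(1 + 12)² - 36806) = -37166*(-119*13² - 36806) = -37166*(-119*169 - 36806) = -37166*(-20111 - 36806) = -37166*(-56917) = 2115377222)
1/L = 1/2115377222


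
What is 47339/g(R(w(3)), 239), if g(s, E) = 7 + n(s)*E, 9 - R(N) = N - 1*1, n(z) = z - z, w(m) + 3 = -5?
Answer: 47339/7 ≈ 6762.7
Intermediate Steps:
w(m) = -8 (w(m) = -3 - 5 = -8)
n(z) = 0
R(N) = 10 - N (R(N) = 9 - (N - 1*1) = 9 - (N - 1) = 9 - (-1 + N) = 9 + (1 - N) = 10 - N)
g(s, E) = 7 (g(s, E) = 7 + 0*E = 7 + 0 = 7)
47339/g(R(w(3)), 239) = 47339/7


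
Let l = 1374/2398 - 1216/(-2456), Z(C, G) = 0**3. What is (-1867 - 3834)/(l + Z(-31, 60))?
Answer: -2098498193/393157 ≈ -5337.6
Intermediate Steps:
Z(C, G) = 0
l = 393157/368093 (l = 1374*(1/2398) - 1216*(-1/2456) = 687/1199 + 152/307 = 393157/368093 ≈ 1.0681)
(-1867 - 3834)/(l + Z(-31, 60)) = (-1867 - 3834)/(393157/368093 + 0) = -5701/393157/368093 = -5701*368093/393157 = -2098498193/393157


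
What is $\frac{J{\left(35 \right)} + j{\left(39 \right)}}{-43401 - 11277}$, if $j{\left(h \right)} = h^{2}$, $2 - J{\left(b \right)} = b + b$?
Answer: $- \frac{1453}{54678} \approx -0.026574$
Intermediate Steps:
$J{\left(b \right)} = 2 - 2 b$ ($J{\left(b \right)} = 2 - \left(b + b\right) = 2 - 2 b$)
$\frac{J{\left(35 \right)} + j{\left(39 \right)}}{-43401 - 11277} = \frac{\left(2 - 70\right) + 39^{2}}{-43401 - 11277} = \frac{\left(2 - 70\right) + 1521}{-54678} = \left(-68 + 1521\right) \left(- \frac{1}{54678}\right) = 1453 \left(- \frac{1}{54678}\right) = - \frac{1453}{54678}$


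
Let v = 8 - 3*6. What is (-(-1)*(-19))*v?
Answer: 190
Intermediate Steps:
v = -10 (v = 8 - 18 = -10)
(-(-1)*(-19))*v = -(-1)*(-19)*(-10) = -1*19*(-10) = -19*(-10) = 190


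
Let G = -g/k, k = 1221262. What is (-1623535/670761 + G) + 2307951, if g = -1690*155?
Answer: 135043840686771433/58512494313 ≈ 2.3079e+6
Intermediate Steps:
g = -261950
G = 130975/610631 (G = -(-261950)/1221262 = -1*(-130975/610631) = 130975/610631 ≈ 0.21449)
(-1623535/670761 + G) + 2307951 = (-1623535/670761 + 130975/610631) + 2307951 = -129075411230/58512494313 + 2307951 = 135043840686771433/58512494313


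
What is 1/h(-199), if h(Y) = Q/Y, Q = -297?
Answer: 199/297 ≈ 0.67003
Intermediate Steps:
h(Y) = -297/Y
1/h(-199) = 1/(-297/(-199)) = 1/(-297*(-1/199)) = 1/(297/199) = 199/297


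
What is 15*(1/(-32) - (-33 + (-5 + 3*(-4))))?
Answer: 23985/32 ≈ 749.53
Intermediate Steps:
15*(1/(-32) - (-33 + (-5 + 3*(-4)))) = 15*(-1/32 - (-33 + (-5 - 12))) = 15*(-1/32 - (-33 - 17)) = 15*(-1/32 - 1*(-50)) = 15*(-1/32 + 50) = 15*(1599/32) = 23985/32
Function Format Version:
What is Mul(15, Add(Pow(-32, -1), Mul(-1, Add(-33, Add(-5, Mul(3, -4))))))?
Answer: Rational(23985, 32) ≈ 749.53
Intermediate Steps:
Mul(15, Add(Pow(-32, -1), Mul(-1, Add(-33, Add(-5, Mul(3, -4)))))) = Mul(15, Add(Rational(-1, 32), Mul(-1, Add(-33, Add(-5, -12))))) = Mul(15, Add(Rational(-1, 32), Mul(-1, Add(-33, -17)))) = Mul(15, Add(Rational(-1, 32), Mul(-1, -50))) = Mul(15, Add(Rational(-1, 32), 50)) = Mul(15, Rational(1599, 32)) = Rational(23985, 32)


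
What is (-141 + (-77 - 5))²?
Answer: 49729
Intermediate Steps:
(-141 + (-77 - 5))² = (-141 - 82)² = (-223)² = 49729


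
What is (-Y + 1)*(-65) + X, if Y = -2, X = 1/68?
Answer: -13259/68 ≈ -194.99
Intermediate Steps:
X = 1/68 ≈ 0.014706
(-Y + 1)*(-65) + X = (-1*(-2) + 1)*(-65) + 1/68 = (2 + 1)*(-65) + 1/68 = 3*(-65) + 1/68 = -195 + 1/68 = -13259/68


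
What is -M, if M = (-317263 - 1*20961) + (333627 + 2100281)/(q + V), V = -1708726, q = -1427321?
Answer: 1060688794436/3136047 ≈ 3.3823e+5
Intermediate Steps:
M = -1060688794436/3136047 (M = (-317263 - 1*20961) + (333627 + 2100281)/(-1427321 - 1708726) = (-317263 - 20961) + 2433908/(-3136047) = -338224 + 2433908*(-1/3136047) = -338224 - 2433908/3136047 = -1060688794436/3136047 ≈ -3.3823e+5)
-M = -1*(-1060688794436/3136047) = 1060688794436/3136047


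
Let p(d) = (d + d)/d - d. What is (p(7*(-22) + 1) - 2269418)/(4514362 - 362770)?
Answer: -756421/1383864 ≈ -0.54660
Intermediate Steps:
p(d) = 2 - d (p(d) = (2*d)/d - d = 2 - d)
(p(7*(-22) + 1) - 2269418)/(4514362 - 362770) = ((2 - (7*(-22) + 1)) - 2269418)/(4514362 - 362770) = ((2 - (-154 + 1)) - 2269418)/4151592 = ((2 - 1*(-153)) - 2269418)*(1/4151592) = ((2 + 153) - 2269418)*(1/4151592) = (155 - 2269418)*(1/4151592) = -2269263*1/4151592 = -756421/1383864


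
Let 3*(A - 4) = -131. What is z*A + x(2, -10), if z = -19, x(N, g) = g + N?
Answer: 2237/3 ≈ 745.67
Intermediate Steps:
x(N, g) = N + g
A = -119/3 (A = 4 + (⅓)*(-131) = 4 - 131/3 = -119/3 ≈ -39.667)
z*A + x(2, -10) = -19*(-119/3) + (2 - 10) = 2261/3 - 8 = 2237/3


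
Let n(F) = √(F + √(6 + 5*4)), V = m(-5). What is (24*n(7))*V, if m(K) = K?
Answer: -120*√(7 + √26) ≈ -417.40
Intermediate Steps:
V = -5
n(F) = √(F + √26) (n(F) = √(F + √(6 + 20)) = √(F + √26))
(24*n(7))*V = (24*√(7 + √26))*(-5) = -120*√(7 + √26)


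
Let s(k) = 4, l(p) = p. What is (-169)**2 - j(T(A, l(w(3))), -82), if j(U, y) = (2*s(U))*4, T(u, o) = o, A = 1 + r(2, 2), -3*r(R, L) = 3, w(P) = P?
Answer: 28529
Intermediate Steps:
r(R, L) = -1 (r(R, L) = -1/3*3 = -1)
A = 0 (A = 1 - 1 = 0)
j(U, y) = 32 (j(U, y) = (2*4)*4 = 8*4 = 32)
(-169)**2 - j(T(A, l(w(3))), -82) = (-169)**2 - 1*32 = 28561 - 32 = 28529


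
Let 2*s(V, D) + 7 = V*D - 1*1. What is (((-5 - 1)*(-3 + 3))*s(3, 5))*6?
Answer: 0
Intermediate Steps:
s(V, D) = -4 + D*V/2 (s(V, D) = -7/2 + (V*D - 1*1)/2 = -7/2 + (D*V - 1)/2 = -7/2 + (-1 + D*V)/2 = -7/2 + (-½ + D*V/2) = -4 + D*V/2)
(((-5 - 1)*(-3 + 3))*s(3, 5))*6 = (((-5 - 1)*(-3 + 3))*(-4 + (½)*5*3))*6 = ((-6*0)*(-4 + 15/2))*6 = (0*(7/2))*6 = 0*6 = 0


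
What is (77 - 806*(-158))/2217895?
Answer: 25485/443579 ≈ 0.057453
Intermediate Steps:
(77 - 806*(-158))/2217895 = (77 + 127348)*(1/2217895) = 127425*(1/2217895) = 25485/443579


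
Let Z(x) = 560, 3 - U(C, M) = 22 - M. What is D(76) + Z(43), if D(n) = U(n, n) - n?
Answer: 541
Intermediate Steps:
U(C, M) = -19 + M (U(C, M) = 3 - (22 - M) = 3 + (-22 + M) = -19 + M)
D(n) = -19 (D(n) = (-19 + n) - n = -19)
D(76) + Z(43) = -19 + 560 = 541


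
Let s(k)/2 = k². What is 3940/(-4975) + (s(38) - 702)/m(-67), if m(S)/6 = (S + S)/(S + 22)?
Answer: 16207433/133330 ≈ 121.56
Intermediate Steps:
m(S) = 12*S/(22 + S) (m(S) = 6*((S + S)/(S + 22)) = 6*((2*S)/(22 + S)) = 6*(2*S/(22 + S)) = 12*S/(22 + S))
s(k) = 2*k²
3940/(-4975) + (s(38) - 702)/m(-67) = 3940/(-4975) + (2*38² - 702)/((12*(-67)/(22 - 67))) = 3940*(-1/4975) + (2*1444 - 702)/((12*(-67)/(-45))) = -788/995 + (2888 - 702)/((12*(-67)*(-1/45))) = -788/995 + 2186/(268/15) = -788/995 + 2186*(15/268) = -788/995 + 16395/134 = 16207433/133330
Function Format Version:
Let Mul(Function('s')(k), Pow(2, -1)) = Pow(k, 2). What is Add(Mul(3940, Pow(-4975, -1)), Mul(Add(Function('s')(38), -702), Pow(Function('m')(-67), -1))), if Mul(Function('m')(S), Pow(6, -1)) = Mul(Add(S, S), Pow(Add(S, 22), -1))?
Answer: Rational(16207433, 133330) ≈ 121.56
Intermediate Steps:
Function('m')(S) = Mul(12, S, Pow(Add(22, S), -1)) (Function('m')(S) = Mul(6, Mul(Add(S, S), Pow(Add(S, 22), -1))) = Mul(6, Mul(Mul(2, S), Pow(Add(22, S), -1))) = Mul(6, Mul(2, S, Pow(Add(22, S), -1))) = Mul(12, S, Pow(Add(22, S), -1)))
Function('s')(k) = Mul(2, Pow(k, 2))
Add(Mul(3940, Pow(-4975, -1)), Mul(Add(Function('s')(38), -702), Pow(Function('m')(-67), -1))) = Add(Mul(3940, Pow(-4975, -1)), Mul(Add(Mul(2, Pow(38, 2)), -702), Pow(Mul(12, -67, Pow(Add(22, -67), -1)), -1))) = Add(Mul(3940, Rational(-1, 4975)), Mul(Add(Mul(2, 1444), -702), Pow(Mul(12, -67, Pow(-45, -1)), -1))) = Add(Rational(-788, 995), Mul(Add(2888, -702), Pow(Mul(12, -67, Rational(-1, 45)), -1))) = Add(Rational(-788, 995), Mul(2186, Pow(Rational(268, 15), -1))) = Add(Rational(-788, 995), Mul(2186, Rational(15, 268))) = Add(Rational(-788, 995), Rational(16395, 134)) = Rational(16207433, 133330)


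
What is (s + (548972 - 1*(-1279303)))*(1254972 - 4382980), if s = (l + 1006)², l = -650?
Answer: -6115290048088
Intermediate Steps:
s = 126736 (s = (-650 + 1006)² = 356² = 126736)
(s + (548972 - 1*(-1279303)))*(1254972 - 4382980) = (126736 + (548972 - 1*(-1279303)))*(1254972 - 4382980) = (126736 + (548972 + 1279303))*(-3128008) = (126736 + 1828275)*(-3128008) = 1955011*(-3128008) = -6115290048088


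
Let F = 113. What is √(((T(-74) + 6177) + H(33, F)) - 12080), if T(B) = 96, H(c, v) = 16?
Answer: I*√5791 ≈ 76.099*I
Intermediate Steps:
√(((T(-74) + 6177) + H(33, F)) - 12080) = √(((96 + 6177) + 16) - 12080) = √((6273 + 16) - 12080) = √(6289 - 12080) = √(-5791) = I*√5791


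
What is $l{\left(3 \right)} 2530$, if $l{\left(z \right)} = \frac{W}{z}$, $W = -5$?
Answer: $- \frac{12650}{3} \approx -4216.7$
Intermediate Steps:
$l{\left(z \right)} = - \frac{5}{z}$
$l{\left(3 \right)} 2530 = - \frac{5}{3} \cdot 2530 = \left(-5\right) \frac{1}{3} \cdot 2530 = \left(- \frac{5}{3}\right) 2530 = - \frac{12650}{3}$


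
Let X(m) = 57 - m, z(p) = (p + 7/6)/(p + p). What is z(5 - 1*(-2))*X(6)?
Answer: 119/4 ≈ 29.750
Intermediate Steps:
z(p) = (7/6 + p)/(2*p) (z(p) = (p + 7*(⅙))/((2*p)) = (p + 7/6)*(1/(2*p)) = (7/6 + p)*(1/(2*p)) = (7/6 + p)/(2*p))
z(5 - 1*(-2))*X(6) = ((7 + 6*(5 - 1*(-2)))/(12*(5 - 1*(-2))))*(57 - 1*6) = ((7 + 6*(5 + 2))/(12*(5 + 2)))*(57 - 6) = ((1/12)*(7 + 6*7)/7)*51 = ((1/12)*(⅐)*(7 + 42))*51 = ((1/12)*(⅐)*49)*51 = (7/12)*51 = 119/4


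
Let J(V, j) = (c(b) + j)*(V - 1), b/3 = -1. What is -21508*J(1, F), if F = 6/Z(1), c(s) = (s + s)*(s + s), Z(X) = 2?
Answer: 0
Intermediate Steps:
b = -3 (b = 3*(-1) = -3)
c(s) = 4*s² (c(s) = (2*s)*(2*s) = 4*s²)
F = 3 (F = 6/2 = 6*(½) = 3)
J(V, j) = (-1 + V)*(36 + j) (J(V, j) = (4*(-3)² + j)*(V - 1) = (4*9 + j)*(-1 + V) = (36 + j)*(-1 + V) = (-1 + V)*(36 + j))
-21508*J(1, F) = -21508*(-36 - 1*3 + 36*1 + 1*3) = -21508*(-36 - 3 + 36 + 3) = -21508*0 = 0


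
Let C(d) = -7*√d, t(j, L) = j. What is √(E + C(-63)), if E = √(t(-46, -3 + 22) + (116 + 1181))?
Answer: √(3*√139 - 21*I*√7) ≈ 7.1145 - 3.9047*I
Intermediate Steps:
E = 3*√139 (E = √(-46 + (116 + 1181)) = √(-46 + 1297) = √1251 = 3*√139 ≈ 35.370)
√(E + C(-63)) = √(3*√139 - 21*I*√7)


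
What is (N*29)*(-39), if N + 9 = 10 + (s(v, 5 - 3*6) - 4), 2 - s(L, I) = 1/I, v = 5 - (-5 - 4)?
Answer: 1044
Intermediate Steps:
v = 14 (v = 5 - 1*(-9) = 5 + 9 = 14)
s(L, I) = 2 - 1/I
N = -12/13 (N = -9 + (10 + ((2 - 1/(5 - 3*6)) - 4)) = -9 + (10 + ((2 - 1/(5 - 18)) - 4)) = -9 + (10 + ((2 - 1/(-13)) - 4)) = -9 + (10 + ((2 - 1*(-1/13)) - 4)) = -9 + (10 + ((2 + 1/13) - 4)) = -9 + (10 + (27/13 - 4)) = -9 + (10 - 25/13) = -9 + 105/13 = -12/13 ≈ -0.92308)
(N*29)*(-39) = -12/13*29*(-39) = -348/13*(-39) = 1044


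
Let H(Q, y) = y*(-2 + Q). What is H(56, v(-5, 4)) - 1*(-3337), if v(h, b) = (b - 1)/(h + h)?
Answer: 16604/5 ≈ 3320.8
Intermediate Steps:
v(h, b) = (-1 + b)/(2*h) (v(h, b) = (-1 + b)/((2*h)) = (-1 + b)*(1/(2*h)) = (-1 + b)/(2*h))
H(56, v(-5, 4)) - 1*(-3337) = ((1/2)*(-1 + 4)/(-5))*(-2 + 56) - 1*(-3337) = ((1/2)*(-1/5)*3)*54 + 3337 = -3/10*54 + 3337 = -81/5 + 3337 = 16604/5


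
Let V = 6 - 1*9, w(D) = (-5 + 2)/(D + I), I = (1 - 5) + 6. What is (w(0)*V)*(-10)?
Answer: -45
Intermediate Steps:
I = 2 (I = -4 + 6 = 2)
w(D) = -3/(2 + D) (w(D) = (-5 + 2)/(D + 2) = -3/(2 + D))
V = -3 (V = 6 - 9 = -3)
(w(0)*V)*(-10) = (-3/(2 + 0)*(-3))*(-10) = (-3/2*(-3))*(-10) = (-3*½*(-3))*(-10) = -3/2*(-3)*(-10) = (9/2)*(-10) = -45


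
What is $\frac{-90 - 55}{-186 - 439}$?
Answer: $\frac{29}{125} \approx 0.232$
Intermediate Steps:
$\frac{-90 - 55}{-186 - 439} = - \frac{145}{-625} = \left(-145\right) \left(- \frac{1}{625}\right) = \frac{29}{125}$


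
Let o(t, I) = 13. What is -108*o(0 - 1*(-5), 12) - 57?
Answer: -1461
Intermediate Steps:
-108*o(0 - 1*(-5), 12) - 57 = -108*13 - 57 = -1404 - 57 = -1461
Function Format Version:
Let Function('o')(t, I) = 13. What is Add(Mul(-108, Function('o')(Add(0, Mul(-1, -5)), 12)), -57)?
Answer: -1461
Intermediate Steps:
Add(Mul(-108, Function('o')(Add(0, Mul(-1, -5)), 12)), -57) = Add(Mul(-108, 13), -57) = Add(-1404, -57) = -1461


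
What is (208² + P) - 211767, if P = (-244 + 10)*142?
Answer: -201731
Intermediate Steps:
P = -33228 (P = -234*142 = -33228)
(208² + P) - 211767 = (208² - 33228) - 211767 = (43264 - 33228) - 211767 = 10036 - 211767 = -201731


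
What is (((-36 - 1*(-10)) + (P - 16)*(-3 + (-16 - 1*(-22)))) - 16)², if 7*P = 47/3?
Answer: 339889/49 ≈ 6936.5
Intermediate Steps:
P = 47/21 (P = (47/3)/7 = (47*(⅓))/7 = (⅐)*(47/3) = 47/21 ≈ 2.2381)
(((-36 - 1*(-10)) + (P - 16)*(-3 + (-16 - 1*(-22)))) - 16)² = (((-36 - 1*(-10)) + (47/21 - 16)*(-3 + (-16 - 1*(-22)))) - 16)² = (((-36 + 10) - 289*(-3 + (-16 + 22))/21) - 16)² = ((-26 - 289*(-3 + 6)/21) - 16)² = ((-26 - 289/21*3) - 16)² = ((-26 - 289/7) - 16)² = (-471/7 - 16)² = (-583/7)² = 339889/49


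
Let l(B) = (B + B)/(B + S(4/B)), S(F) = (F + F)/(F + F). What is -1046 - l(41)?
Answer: -22007/21 ≈ -1048.0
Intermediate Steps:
S(F) = 1 (S(F) = (2*F)/((2*F)) = (2*F)*(1/(2*F)) = 1)
l(B) = 2*B/(1 + B) (l(B) = (B + B)/(B + 1) = (2*B)/(1 + B) = 2*B/(1 + B))
-1046 - l(41) = -1046 - 2*41/(1 + 41) = -1046 - 2*41/42 = -1046 - 1*41/21 = -1046 - 41/21 = -22007/21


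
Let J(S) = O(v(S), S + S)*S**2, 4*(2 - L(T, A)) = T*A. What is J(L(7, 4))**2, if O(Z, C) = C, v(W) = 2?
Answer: 62500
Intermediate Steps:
L(T, A) = 2 - A*T/4 (L(T, A) = 2 - T*A/4 = 2 - A*T/4)
J(S) = 2*S**3 (J(S) = (S + S)*S**2 = (2*S)*S**2 = 2*S**3)
J(L(7, 4))**2 = (2*(2 - 1/4*4*7)**3)**2 = (2*(2 - 7)**3)**2 = (2*(-5)**3)**2 = (2*(-125))**2 = (-250)**2 = 62500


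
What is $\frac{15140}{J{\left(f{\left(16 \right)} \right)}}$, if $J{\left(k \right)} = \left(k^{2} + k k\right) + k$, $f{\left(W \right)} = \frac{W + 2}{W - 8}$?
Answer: $\frac{121120}{99} \approx 1223.4$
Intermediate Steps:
$f{\left(W \right)} = \frac{2 + W}{-8 + W}$
$J{\left(k \right)} = k + 2 k^{2}$ ($J{\left(k \right)} = \left(k^{2} + k^{2}\right) + k = 2 k^{2} + k = k + 2 k^{2}$)
$\frac{15140}{J{\left(f{\left(16 \right)} \right)}} = \frac{15140}{\frac{2 + 16}{-8 + 16} \left(1 + 2 \frac{2 + 16}{-8 + 16}\right)} = \frac{15140}{\frac{1}{8} \cdot 18 \left(1 + 2 \cdot \frac{1}{8} \cdot 18\right)} = \frac{15140}{\frac{9}{4} \left(1 + 2 \cdot \frac{9}{4}\right)} = \frac{15140}{\frac{9}{4} \left(1 + \frac{9}{2}\right)} = \frac{15140}{\frac{9}{4} \cdot \frac{11}{2}} = \frac{15140}{\frac{99}{8}} = 15140 \cdot \frac{8}{99} = \frac{121120}{99}$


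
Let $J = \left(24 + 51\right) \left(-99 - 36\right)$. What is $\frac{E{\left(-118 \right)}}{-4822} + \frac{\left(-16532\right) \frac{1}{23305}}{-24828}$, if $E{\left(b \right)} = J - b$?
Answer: $\frac{1447573858271}{697522238970} \approx 2.0753$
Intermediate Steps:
$J = -10125$ ($J = 75 \left(-135\right) = -10125$)
$E{\left(b \right)} = -10125 - b$
$\frac{E{\left(-118 \right)}}{-4822} + \frac{\left(-16532\right) \frac{1}{23305}}{-24828} = \frac{-10125 - -118}{-4822} + \frac{\left(-16532\right) \frac{1}{23305}}{-24828} = \left(-10125 + 118\right) \left(- \frac{1}{4822}\right) + \left(-16532\right) \frac{1}{23305} \left(- \frac{1}{24828}\right) = \left(-10007\right) \left(- \frac{1}{4822}\right) - - \frac{4133}{144654135} = \frac{10007}{4822} + \frac{4133}{144654135} = \frac{1447573858271}{697522238970}$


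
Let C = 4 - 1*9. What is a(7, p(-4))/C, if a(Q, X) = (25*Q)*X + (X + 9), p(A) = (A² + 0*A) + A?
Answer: -2121/5 ≈ -424.20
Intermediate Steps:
p(A) = A + A² (p(A) = (A² + 0) + A = A² + A = A + A²)
a(Q, X) = 9 + X + 25*Q*X (a(Q, X) = 25*Q*X + (9 + X) = 9 + X + 25*Q*X)
C = -5 (C = 4 - 9 = -5)
a(7, p(-4))/C = (9 - 4*(1 - 4) + 25*7*(-4*(1 - 4)))/(-5) = (9 - 4*(-3) + 25*7*(-4*(-3)))*(-⅕) = (9 + 12 + 25*7*12)*(-⅕) = (9 + 12 + 2100)*(-⅕) = 2121*(-⅕) = -2121/5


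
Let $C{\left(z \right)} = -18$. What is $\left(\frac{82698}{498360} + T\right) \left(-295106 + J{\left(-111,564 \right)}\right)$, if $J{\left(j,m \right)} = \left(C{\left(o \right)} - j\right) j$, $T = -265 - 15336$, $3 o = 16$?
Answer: $\frac{395776509948833}{83060} \approx 4.765 \cdot 10^{9}$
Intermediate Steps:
$o = \frac{16}{3}$ ($o = \frac{1}{3} \cdot 16 = \frac{16}{3} \approx 5.3333$)
$T = -15601$ ($T = -265 - 15336 = -15601$)
$J{\left(j,m \right)} = j \left(-18 - j\right)$ ($J{\left(j,m \right)} = \left(-18 - j\right) j = j \left(-18 - j\right)$)
$\left(\frac{82698}{498360} + T\right) \left(-295106 + J{\left(-111,564 \right)}\right) = \left(\frac{82698}{498360} - 15601\right) \left(-295106 - - 111 \left(18 - 111\right)\right) = \left(82698 \cdot \frac{1}{498360} - 15601\right) \left(-295106 - \left(-111\right) \left(-93\right)\right) = \left(\frac{13783}{83060} - 15601\right) \left(-295106 - 10323\right) = \left(- \frac{1295805277}{83060}\right) \left(-305429\right) = \frac{395776509948833}{83060}$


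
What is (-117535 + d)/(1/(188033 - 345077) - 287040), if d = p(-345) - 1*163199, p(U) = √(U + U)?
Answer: 44087590296/45077909761 - 157044*I*√690/45077909761 ≈ 0.97803 - 9.1513e-5*I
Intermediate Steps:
p(U) = √2*√U (p(U) = √(2*U) = √2*√U)
d = -163199 + I*√690 (d = √2*√(-345) - 1*163199 = √2*(I*√345) - 163199 = I*√690 - 163199 = -163199 + I*√690 ≈ -1.632e+5 + 26.268*I)
(-117535 + d)/(1/(188033 - 345077) - 287040) = (-117535 + (-163199 + I*√690))/(1/(188033 - 345077) - 287040) = (-280734 + I*√690)/(1/(-157044) - 287040) = (-280734 + I*√690)/(-1/157044 - 287040) = (-280734 + I*√690)/(-45077909761/157044) = (-280734 + I*√690)*(-157044/45077909761) = 44087590296/45077909761 - 157044*I*√690/45077909761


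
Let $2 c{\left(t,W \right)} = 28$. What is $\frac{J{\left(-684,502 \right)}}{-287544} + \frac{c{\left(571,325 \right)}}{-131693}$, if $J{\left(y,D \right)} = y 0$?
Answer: $- \frac{14}{131693} \approx -0.00010631$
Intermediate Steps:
$c{\left(t,W \right)} = 14$ ($c{\left(t,W \right)} = \frac{1}{2} \cdot 28 = 14$)
$J{\left(y,D \right)} = 0$
$\frac{J{\left(-684,502 \right)}}{-287544} + \frac{c{\left(571,325 \right)}}{-131693} = \frac{0}{-287544} + \frac{14}{-131693} = 0 \left(- \frac{1}{287544}\right) + 14 \left(- \frac{1}{131693}\right) = 0 - \frac{14}{131693} = - \frac{14}{131693}$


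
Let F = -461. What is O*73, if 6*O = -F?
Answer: 33653/6 ≈ 5608.8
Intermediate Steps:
O = 461/6 (O = (-1*(-461))/6 = (1/6)*461 = 461/6 ≈ 76.833)
O*73 = (461/6)*73 = 33653/6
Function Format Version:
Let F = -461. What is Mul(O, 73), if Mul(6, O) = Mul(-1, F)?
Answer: Rational(33653, 6) ≈ 5608.8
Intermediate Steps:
O = Rational(461, 6) (O = Mul(Rational(1, 6), Mul(-1, -461)) = Mul(Rational(1, 6), 461) = Rational(461, 6) ≈ 76.833)
Mul(O, 73) = Mul(Rational(461, 6), 73) = Rational(33653, 6)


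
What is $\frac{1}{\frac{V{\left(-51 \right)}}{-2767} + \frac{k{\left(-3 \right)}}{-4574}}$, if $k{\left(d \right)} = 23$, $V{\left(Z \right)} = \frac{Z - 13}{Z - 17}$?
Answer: $- \frac{215156386}{1155081} \approx -186.27$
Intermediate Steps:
$V{\left(Z \right)} = \frac{-13 + Z}{-17 + Z}$
$\frac{1}{\frac{V{\left(-51 \right)}}{-2767} + \frac{k{\left(-3 \right)}}{-4574}} = \frac{1}{\frac{\frac{1}{-17 - 51} \left(-13 - 51\right)}{-2767} + \frac{23}{-4574}} = \frac{1}{\frac{1}{-68} \left(-64\right) \left(- \frac{1}{2767}\right) + 23 \left(- \frac{1}{4574}\right)} = \frac{1}{\left(- \frac{1}{68}\right) \left(-64\right) \left(- \frac{1}{2767}\right) - \frac{23}{4574}} = \frac{1}{\frac{16}{17} \left(- \frac{1}{2767}\right) - \frac{23}{4574}} = \frac{1}{- \frac{16}{47039} - \frac{23}{4574}} = \frac{1}{- \frac{1155081}{215156386}} = - \frac{215156386}{1155081}$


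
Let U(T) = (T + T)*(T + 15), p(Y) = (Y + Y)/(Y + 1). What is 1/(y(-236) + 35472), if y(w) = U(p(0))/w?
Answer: 1/35472 ≈ 2.8191e-5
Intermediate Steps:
p(Y) = 2*Y/(1 + Y) (p(Y) = (2*Y)/(1 + Y) = 2*Y/(1 + Y))
U(T) = 2*T*(15 + T) (U(T) = (2*T)*(15 + T) = 2*T*(15 + T))
y(w) = 0 (y(w) = (2*(2*0/(1 + 0))*(15 + 2*0/(1 + 0)))/w = (2*(2*0/1)*(15 + 2*0/1))/w = (2*(2*0*1)*(15 + 2*0*1))/w = (2*0*(15 + 0))/w = (2*0*15)/w = 0/w = 0)
1/(y(-236) + 35472) = 1/(0 + 35472) = 1/35472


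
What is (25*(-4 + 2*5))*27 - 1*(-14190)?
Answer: 18240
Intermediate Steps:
(25*(-4 + 2*5))*27 - 1*(-14190) = (25*(-4 + 10))*27 + 14190 = (25*6)*27 + 14190 = 150*27 + 14190 = 4050 + 14190 = 18240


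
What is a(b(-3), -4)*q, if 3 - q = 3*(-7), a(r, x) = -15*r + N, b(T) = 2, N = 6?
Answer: -576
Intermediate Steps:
a(r, x) = 6 - 15*r (a(r, x) = -15*r + 6 = 6 - 15*r)
q = 24 (q = 3 - 3*(-7) = 3 - 1*(-21) = 3 + 21 = 24)
a(b(-3), -4)*q = (6 - 15*2)*24 = (6 - 30)*24 = -24*24 = -576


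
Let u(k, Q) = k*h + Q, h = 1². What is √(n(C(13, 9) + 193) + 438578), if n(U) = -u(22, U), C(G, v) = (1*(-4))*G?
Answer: √438415 ≈ 662.13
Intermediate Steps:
C(G, v) = -4*G
h = 1
u(k, Q) = Q + k (u(k, Q) = k*1 + Q = k + Q = Q + k)
n(U) = -22 - U (n(U) = -(U + 22) = -(22 + U) = -22 - U)
√(n(C(13, 9) + 193) + 438578) = √((-22 - (-4*13 + 193)) + 438578) = √((-22 - (-52 + 193)) + 438578) = √((-22 - 1*141) + 438578) = √((-22 - 141) + 438578) = √(-163 + 438578) = √438415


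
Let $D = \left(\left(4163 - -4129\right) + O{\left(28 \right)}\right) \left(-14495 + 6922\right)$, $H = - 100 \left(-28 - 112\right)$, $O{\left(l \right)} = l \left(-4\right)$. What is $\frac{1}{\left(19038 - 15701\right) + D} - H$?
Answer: $- \frac{867213242001}{61943803} \approx -14000.0$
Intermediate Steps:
$O{\left(l \right)} = - 4 l$
$H = 14000$ ($H = \left(-100\right) \left(-140\right) = 14000$)
$D = -61947140$ ($D = \left(\left(4163 - -4129\right) - 112\right) \left(-14495 + 6922\right) = \left(\left(4163 + 4129\right) - 112\right) \left(-7573\right) = \left(8292 - 112\right) \left(-7573\right) = 8180 \left(-7573\right) = -61947140$)
$\frac{1}{\left(19038 - 15701\right) + D} - H = \frac{1}{\left(19038 - 15701\right) - 61947140} - 14000 = \frac{1}{3337 - 61947140} - 14000 = \frac{1}{-61943803} - 14000 = - \frac{1}{61943803} - 14000 = - \frac{867213242001}{61943803}$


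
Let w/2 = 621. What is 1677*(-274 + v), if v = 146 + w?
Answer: 1868178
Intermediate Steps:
w = 1242 (w = 2*621 = 1242)
v = 1388 (v = 146 + 1242 = 1388)
1677*(-274 + v) = 1677*(-274 + 1388) = 1677*1114 = 1868178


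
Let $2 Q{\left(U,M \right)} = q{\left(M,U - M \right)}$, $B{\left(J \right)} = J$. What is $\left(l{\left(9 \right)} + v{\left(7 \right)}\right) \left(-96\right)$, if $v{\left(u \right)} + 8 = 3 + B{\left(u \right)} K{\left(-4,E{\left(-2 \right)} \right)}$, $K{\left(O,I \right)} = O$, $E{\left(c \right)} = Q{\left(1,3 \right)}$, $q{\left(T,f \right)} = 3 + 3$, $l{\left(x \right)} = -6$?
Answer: $3744$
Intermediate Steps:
$q{\left(T,f \right)} = 6$
$Q{\left(U,M \right)} = 3$ ($Q{\left(U,M \right)} = \frac{1}{2} \cdot 6 = 3$)
$E{\left(c \right)} = 3$
$v{\left(u \right)} = -5 - 4 u$ ($v{\left(u \right)} = -8 + \left(3 + u \left(-4\right)\right) = -8 - \left(-3 + 4 u\right) = -5 - 4 u$)
$\left(l{\left(9 \right)} + v{\left(7 \right)}\right) \left(-96\right) = \left(-6 - 33\right) \left(-96\right) = \left(-39\right) \left(-96\right) = 3744$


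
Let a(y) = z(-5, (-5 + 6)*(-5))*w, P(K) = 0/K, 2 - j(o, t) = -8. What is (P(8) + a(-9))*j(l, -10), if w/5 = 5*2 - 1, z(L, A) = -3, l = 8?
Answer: -1350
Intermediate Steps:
j(o, t) = 10 (j(o, t) = 2 - 1*(-8) = 2 + 8 = 10)
w = 45 (w = 5*(5*2 - 1) = 5*(10 - 1) = 5*9 = 45)
P(K) = 0
a(y) = -135 (a(y) = -3*45 = -135)
(P(8) + a(-9))*j(l, -10) = (0 - 135)*10 = -135*10 = -1350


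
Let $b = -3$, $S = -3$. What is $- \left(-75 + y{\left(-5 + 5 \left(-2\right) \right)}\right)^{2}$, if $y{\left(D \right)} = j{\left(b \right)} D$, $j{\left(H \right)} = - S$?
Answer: $-14400$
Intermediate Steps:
$j{\left(H \right)} = 3$ ($j{\left(H \right)} = \left(-1\right) \left(-3\right) = 3$)
$y{\left(D \right)} = 3 D$
$- \left(-75 + y{\left(-5 + 5 \left(-2\right) \right)}\right)^{2} = - \left(-75 + 3 \left(-5 + 5 \left(-2\right)\right)\right)^{2} = - \left(-75 + 3 \left(-5 - 10\right)\right)^{2} = - \left(-75 + 3 \left(-15\right)\right)^{2} = - \left(-75 - 45\right)^{2} = - \left(-120\right)^{2} = \left(-1\right) 14400 = -14400$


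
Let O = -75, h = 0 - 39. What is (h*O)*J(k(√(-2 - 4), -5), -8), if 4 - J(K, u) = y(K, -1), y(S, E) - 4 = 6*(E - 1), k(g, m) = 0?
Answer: 35100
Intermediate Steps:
h = -39
y(S, E) = -2 + 6*E (y(S, E) = 4 + 6*(E - 1) = 4 + 6*(-1 + E) = 4 + (-6 + 6*E) = -2 + 6*E)
J(K, u) = 12 (J(K, u) = 4 - (-2 + 6*(-1)) = 4 - (-2 - 6) = 4 - 1*(-8) = 4 + 8 = 12)
(h*O)*J(k(√(-2 - 4), -5), -8) = -39*(-75)*12 = 2925*12 = 35100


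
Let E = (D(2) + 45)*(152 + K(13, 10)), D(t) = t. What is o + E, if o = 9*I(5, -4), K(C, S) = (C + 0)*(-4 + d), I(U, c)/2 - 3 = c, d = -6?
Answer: 1016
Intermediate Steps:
I(U, c) = 6 + 2*c
K(C, S) = -10*C (K(C, S) = (C + 0)*(-4 - 6) = C*(-10) = -10*C)
E = 1034 (E = (2 + 45)*(152 - 10*13) = 47*(152 - 130) = 47*22 = 1034)
o = -18 (o = 9*(6 + 2*(-4)) = 9*(6 - 8) = 9*(-2) = -18)
o + E = -18 + 1034 = 1016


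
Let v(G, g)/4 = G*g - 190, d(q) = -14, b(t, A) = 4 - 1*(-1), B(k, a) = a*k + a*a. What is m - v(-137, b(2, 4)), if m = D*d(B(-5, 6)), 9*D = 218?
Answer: 28448/9 ≈ 3160.9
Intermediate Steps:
D = 218/9 (D = (⅑)*218 = 218/9 ≈ 24.222)
B(k, a) = a² + a*k (B(k, a) = a*k + a² = a² + a*k)
b(t, A) = 5 (b(t, A) = 4 + 1 = 5)
v(G, g) = -760 + 4*G*g (v(G, g) = 4*(G*g - 190) = 4*(-190 + G*g) = -760 + 4*G*g)
m = -3052/9 (m = (218/9)*(-14) = -3052/9 ≈ -339.11)
m - v(-137, b(2, 4)) = -3052/9 - (-760 + 4*(-137)*5) = -3052/9 - (-760 - 2740) = -3052/9 - 1*(-3500) = -3052/9 + 3500 = 28448/9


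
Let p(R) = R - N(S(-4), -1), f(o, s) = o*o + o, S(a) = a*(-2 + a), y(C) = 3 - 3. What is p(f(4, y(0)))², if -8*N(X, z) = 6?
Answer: 6889/16 ≈ 430.56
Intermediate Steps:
y(C) = 0
N(X, z) = -¾ (N(X, z) = -⅛*6 = -¾)
f(o, s) = o + o² (f(o, s) = o² + o = o + o²)
p(R) = ¾ + R (p(R) = R - 1*(-¾) = R + ¾ = ¾ + R)
p(f(4, y(0)))² = (¾ + 4*(1 + 4))² = (¾ + 4*5)² = (¾ + 20)² = (83/4)² = 6889/16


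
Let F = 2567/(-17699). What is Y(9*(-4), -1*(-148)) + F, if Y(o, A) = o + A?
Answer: 1979721/17699 ≈ 111.85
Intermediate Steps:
F = -2567/17699 (F = 2567*(-1/17699) = -2567/17699 ≈ -0.14504)
Y(o, A) = A + o
Y(9*(-4), -1*(-148)) + F = (-1*(-148) + 9*(-4)) - 2567/17699 = (148 - 36) - 2567/17699 = 112 - 2567/17699 = 1979721/17699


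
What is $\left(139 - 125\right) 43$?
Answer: $602$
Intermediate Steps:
$\left(139 - 125\right) 43 = 14 \cdot 43 = 602$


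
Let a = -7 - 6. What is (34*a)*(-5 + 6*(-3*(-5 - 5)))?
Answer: -77350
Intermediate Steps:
a = -13
(34*a)*(-5 + 6*(-3*(-5 - 5))) = (34*(-13))*(-5 + 6*(-3*(-5 - 5))) = -442*(-5 + 6*(-3*(-10))) = -442*(-5 + 6*30) = -442*(-5 + 180) = -442*175 = -77350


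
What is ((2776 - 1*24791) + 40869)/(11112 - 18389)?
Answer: -18854/7277 ≈ -2.5909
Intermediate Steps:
((2776 - 1*24791) + 40869)/(11112 - 18389) = ((2776 - 24791) + 40869)/(-7277) = (-22015 + 40869)*(-1/7277) = 18854*(-1/7277) = -18854/7277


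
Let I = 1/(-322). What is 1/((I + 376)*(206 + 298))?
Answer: 23/4358556 ≈ 5.2770e-6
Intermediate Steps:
I = -1/322 ≈ -0.0031056
1/((I + 376)*(206 + 298)) = 1/((-1/322 + 376)*(206 + 298)) = 1/((121071/322)*504) = 1/(4358556/23) = 23/4358556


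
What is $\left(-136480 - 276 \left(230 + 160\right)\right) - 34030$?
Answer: $-278150$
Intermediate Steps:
$\left(-136480 - 276 \left(230 + 160\right)\right) - 34030 = \left(-136480 - 107640\right) - 34030 = -244120 - 34030 = -278150$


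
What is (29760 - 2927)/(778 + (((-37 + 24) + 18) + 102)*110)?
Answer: 26833/12548 ≈ 2.1384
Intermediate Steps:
(29760 - 2927)/(778 + (((-37 + 24) + 18) + 102)*110) = 26833/(778 + ((-13 + 18) + 102)*110) = 26833/(778 + (5 + 102)*110) = 26833/(778 + 107*110) = 26833/(778 + 11770) = 26833/12548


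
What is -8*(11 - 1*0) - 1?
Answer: -89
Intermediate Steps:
-8*(11 - 1*0) - 1 = -8*(11 + 0) - 1 = -8*11 - 1 = -88 - 1 = -89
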